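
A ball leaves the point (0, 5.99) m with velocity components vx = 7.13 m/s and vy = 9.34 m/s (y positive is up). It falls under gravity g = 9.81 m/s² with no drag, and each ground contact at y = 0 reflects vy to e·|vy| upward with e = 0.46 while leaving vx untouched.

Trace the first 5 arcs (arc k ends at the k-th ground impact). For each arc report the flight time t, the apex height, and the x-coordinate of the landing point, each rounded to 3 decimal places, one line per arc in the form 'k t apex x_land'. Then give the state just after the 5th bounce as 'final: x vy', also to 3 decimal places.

1 2.411 10.436 17.189
2 1.342 2.208 26.757
3 0.617 0.467 31.158
4 0.284 0.099 33.183
5 0.131 0.021 34.114
final: 34.114 0.295

Arc 1: start y=5.990, vy=9.340 → t=2.411, apex=10.436, x_land=17.189, impact vy=-14.309
  bounce: vy ← 0.46·14.309 = 6.582
Arc 2: start y=0.000, vy=6.582 → t=1.342, apex=2.208, x_land=26.757, impact vy=-6.582
  bounce: vy ← 0.46·6.582 = 3.028
Arc 3: start y=0.000, vy=3.028 → t=0.617, apex=0.467, x_land=31.158, impact vy=-3.028
  bounce: vy ← 0.46·3.028 = 1.393
Arc 4: start y=0.000, vy=1.393 → t=0.284, apex=0.099, x_land=33.183, impact vy=-1.393
  bounce: vy ← 0.46·1.393 = 0.641
Arc 5: start y=0.000, vy=0.641 → t=0.131, apex=0.021, x_land=34.114, impact vy=-0.641
  bounce: vy ← 0.46·0.641 = 0.295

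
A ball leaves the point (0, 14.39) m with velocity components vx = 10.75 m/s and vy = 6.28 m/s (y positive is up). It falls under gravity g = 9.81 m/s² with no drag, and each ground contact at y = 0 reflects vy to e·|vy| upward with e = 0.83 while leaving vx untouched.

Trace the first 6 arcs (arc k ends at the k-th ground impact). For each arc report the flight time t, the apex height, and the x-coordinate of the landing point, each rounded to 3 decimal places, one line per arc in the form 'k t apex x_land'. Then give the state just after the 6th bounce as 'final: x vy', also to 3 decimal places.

Arc 1: start y=14.390, vy=6.280 → t=2.469, apex=16.400, x_land=26.539, impact vy=-17.938
  bounce: vy ← 0.83·17.938 = 14.889
Arc 2: start y=0.000, vy=14.889 → t=3.035, apex=11.298, x_land=59.169, impact vy=-14.889
  bounce: vy ← 0.83·14.889 = 12.357
Arc 3: start y=0.000, vy=12.357 → t=2.519, apex=7.783, x_land=86.252, impact vy=-12.357
  bounce: vy ← 0.83·12.357 = 10.257
Arc 4: start y=0.000, vy=10.257 → t=2.091, apex=5.362, x_land=108.731, impact vy=-10.257
  bounce: vy ← 0.83·10.257 = 8.513
Arc 5: start y=0.000, vy=8.513 → t=1.736, apex=3.694, x_land=127.388, impact vy=-8.513
  bounce: vy ← 0.83·8.513 = 7.066
Arc 6: start y=0.000, vy=7.066 → t=1.441, apex=2.545, x_land=142.874, impact vy=-7.066
  bounce: vy ← 0.83·7.066 = 5.865

1 2.469 16.400 26.539
2 3.035 11.298 59.169
3 2.519 7.783 86.252
4 2.091 5.362 108.731
5 1.736 3.694 127.388
6 1.441 2.545 142.874
final: 142.874 5.865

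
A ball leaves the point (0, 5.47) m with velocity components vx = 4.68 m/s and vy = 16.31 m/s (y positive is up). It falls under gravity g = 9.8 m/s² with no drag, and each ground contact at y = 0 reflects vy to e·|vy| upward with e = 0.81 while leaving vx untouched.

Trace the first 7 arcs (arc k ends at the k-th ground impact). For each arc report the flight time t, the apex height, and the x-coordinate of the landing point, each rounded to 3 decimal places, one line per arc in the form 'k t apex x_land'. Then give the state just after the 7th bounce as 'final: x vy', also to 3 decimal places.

Arc 1: start y=5.470, vy=16.310 → t=3.636, apex=19.042, x_land=17.015, impact vy=-19.319
  bounce: vy ← 0.81·19.319 = 15.648
Arc 2: start y=0.000, vy=15.648 → t=3.194, apex=12.494, x_land=31.961, impact vy=-15.648
  bounce: vy ← 0.81·15.648 = 12.675
Arc 3: start y=0.000, vy=12.675 → t=2.587, apex=8.197, x_land=44.067, impact vy=-12.675
  bounce: vy ← 0.81·12.675 = 10.267
Arc 4: start y=0.000, vy=10.267 → t=2.095, apex=5.378, x_land=53.873, impact vy=-10.267
  bounce: vy ← 0.81·10.267 = 8.316
Arc 5: start y=0.000, vy=8.316 → t=1.697, apex=3.529, x_land=61.816, impact vy=-8.316
  bounce: vy ← 0.81·8.316 = 6.736
Arc 6: start y=0.000, vy=6.736 → t=1.375, apex=2.315, x_land=68.249, impact vy=-6.736
  bounce: vy ← 0.81·6.736 = 5.456
Arc 7: start y=0.000, vy=5.456 → t=1.114, apex=1.519, x_land=73.461, impact vy=-5.456
  bounce: vy ← 0.81·5.456 = 4.420

1 3.636 19.042 17.015
2 3.194 12.494 31.961
3 2.587 8.197 44.067
4 2.095 5.378 53.873
5 1.697 3.529 61.816
6 1.375 2.315 68.249
7 1.114 1.519 73.461
final: 73.461 4.420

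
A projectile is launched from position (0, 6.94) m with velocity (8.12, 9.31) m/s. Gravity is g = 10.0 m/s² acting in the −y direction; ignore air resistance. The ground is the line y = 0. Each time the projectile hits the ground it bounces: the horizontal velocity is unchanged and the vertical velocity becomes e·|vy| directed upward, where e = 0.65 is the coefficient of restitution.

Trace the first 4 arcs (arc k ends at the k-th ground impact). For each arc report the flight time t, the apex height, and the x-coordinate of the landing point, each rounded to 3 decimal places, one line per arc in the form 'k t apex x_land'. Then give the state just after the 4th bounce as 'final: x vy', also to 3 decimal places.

1 2.433 11.274 19.753
2 1.952 4.763 35.603
3 1.269 2.012 45.906
4 0.825 0.850 52.603
final: 52.603 2.680

Arc 1: start y=6.940, vy=9.310 → t=2.433, apex=11.274, x_land=19.753, impact vy=-15.016
  bounce: vy ← 0.65·15.016 = 9.760
Arc 2: start y=0.000, vy=9.760 → t=1.952, apex=4.763, x_land=35.603, impact vy=-9.760
  bounce: vy ← 0.65·9.760 = 6.344
Arc 3: start y=0.000, vy=6.344 → t=1.269, apex=2.012, x_land=45.906, impact vy=-6.344
  bounce: vy ← 0.65·6.344 = 4.124
Arc 4: start y=0.000, vy=4.124 → t=0.825, apex=0.850, x_land=52.603, impact vy=-4.124
  bounce: vy ← 0.65·4.124 = 2.680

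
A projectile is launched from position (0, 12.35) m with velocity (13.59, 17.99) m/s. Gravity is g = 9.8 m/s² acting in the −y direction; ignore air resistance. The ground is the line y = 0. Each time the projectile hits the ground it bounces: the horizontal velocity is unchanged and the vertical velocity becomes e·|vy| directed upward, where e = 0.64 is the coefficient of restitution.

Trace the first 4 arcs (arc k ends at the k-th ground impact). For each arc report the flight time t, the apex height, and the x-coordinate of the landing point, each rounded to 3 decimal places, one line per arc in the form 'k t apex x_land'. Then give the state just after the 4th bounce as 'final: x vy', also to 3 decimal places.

Arc 1: start y=12.350, vy=17.990 → t=4.263, apex=28.862, x_land=57.930, impact vy=-23.784
  bounce: vy ← 0.64·23.784 = 15.222
Arc 2: start y=0.000, vy=15.222 → t=3.107, apex=11.822, x_land=100.148, impact vy=-15.222
  bounce: vy ← 0.64·15.222 = 9.742
Arc 3: start y=0.000, vy=9.742 → t=1.988, apex=4.842, x_land=127.167, impact vy=-9.742
  bounce: vy ← 0.64·9.742 = 6.235
Arc 4: start y=0.000, vy=6.235 → t=1.272, apex=1.983, x_land=144.460, impact vy=-6.235
  bounce: vy ← 0.64·6.235 = 3.990

1 4.263 28.862 57.930
2 3.107 11.822 100.148
3 1.988 4.842 127.167
4 1.272 1.983 144.460
final: 144.460 3.990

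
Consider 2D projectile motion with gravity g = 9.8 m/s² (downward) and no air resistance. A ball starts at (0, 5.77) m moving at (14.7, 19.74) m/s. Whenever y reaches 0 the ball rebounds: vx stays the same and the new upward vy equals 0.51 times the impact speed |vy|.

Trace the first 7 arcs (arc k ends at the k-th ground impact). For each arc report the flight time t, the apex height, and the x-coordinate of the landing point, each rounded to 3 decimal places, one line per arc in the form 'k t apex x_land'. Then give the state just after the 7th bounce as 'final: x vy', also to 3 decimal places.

1 4.302 25.651 63.243
2 2.334 6.672 97.550
3 1.190 1.735 115.046
4 0.607 0.451 123.969
5 0.310 0.117 128.519
6 0.158 0.031 130.840
7 0.081 0.008 132.024
final: 132.024 0.201

Arc 1: start y=5.770, vy=19.740 → t=4.302, apex=25.651, x_land=63.243, impact vy=-22.422
  bounce: vy ← 0.51·22.422 = 11.435
Arc 2: start y=0.000, vy=11.435 → t=2.334, apex=6.672, x_land=97.550, impact vy=-11.435
  bounce: vy ← 0.51·11.435 = 5.832
Arc 3: start y=0.000, vy=5.832 → t=1.190, apex=1.735, x_land=115.046, impact vy=-5.832
  bounce: vy ← 0.51·5.832 = 2.974
Arc 4: start y=0.000, vy=2.974 → t=0.607, apex=0.451, x_land=123.969, impact vy=-2.974
  bounce: vy ← 0.51·2.974 = 1.517
Arc 5: start y=0.000, vy=1.517 → t=0.310, apex=0.117, x_land=128.519, impact vy=-1.517
  bounce: vy ← 0.51·1.517 = 0.774
Arc 6: start y=0.000, vy=0.774 → t=0.158, apex=0.031, x_land=130.840, impact vy=-0.774
  bounce: vy ← 0.51·0.774 = 0.395
Arc 7: start y=0.000, vy=0.395 → t=0.081, apex=0.008, x_land=132.024, impact vy=-0.395
  bounce: vy ← 0.51·0.395 = 0.201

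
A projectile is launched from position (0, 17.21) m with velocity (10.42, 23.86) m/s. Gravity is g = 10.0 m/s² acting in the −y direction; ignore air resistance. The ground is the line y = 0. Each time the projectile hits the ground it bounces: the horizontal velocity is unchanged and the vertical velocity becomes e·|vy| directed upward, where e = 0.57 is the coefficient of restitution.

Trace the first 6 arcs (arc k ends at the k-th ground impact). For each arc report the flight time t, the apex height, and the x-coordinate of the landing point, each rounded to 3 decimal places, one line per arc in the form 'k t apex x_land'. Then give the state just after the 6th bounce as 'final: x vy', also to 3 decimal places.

1 5.408 45.675 56.356
2 3.446 14.840 92.258
3 1.964 4.821 112.723
4 1.119 1.566 124.388
5 0.638 0.509 131.037
6 0.364 0.165 134.826
final: 134.826 1.037

Arc 1: start y=17.210, vy=23.860 → t=5.408, apex=45.675, x_land=56.356, impact vy=-30.224
  bounce: vy ← 0.57·30.224 = 17.228
Arc 2: start y=0.000, vy=17.228 → t=3.446, apex=14.840, x_land=92.258, impact vy=-17.228
  bounce: vy ← 0.57·17.228 = 9.820
Arc 3: start y=0.000, vy=9.820 → t=1.964, apex=4.821, x_land=112.723, impact vy=-9.820
  bounce: vy ← 0.57·9.820 = 5.597
Arc 4: start y=0.000, vy=5.597 → t=1.119, apex=1.566, x_land=124.388, impact vy=-5.597
  bounce: vy ← 0.57·5.597 = 3.190
Arc 5: start y=0.000, vy=3.190 → t=0.638, apex=0.509, x_land=131.037, impact vy=-3.190
  bounce: vy ← 0.57·3.190 = 1.819
Arc 6: start y=0.000, vy=1.819 → t=0.364, apex=0.165, x_land=134.826, impact vy=-1.819
  bounce: vy ← 0.57·1.819 = 1.037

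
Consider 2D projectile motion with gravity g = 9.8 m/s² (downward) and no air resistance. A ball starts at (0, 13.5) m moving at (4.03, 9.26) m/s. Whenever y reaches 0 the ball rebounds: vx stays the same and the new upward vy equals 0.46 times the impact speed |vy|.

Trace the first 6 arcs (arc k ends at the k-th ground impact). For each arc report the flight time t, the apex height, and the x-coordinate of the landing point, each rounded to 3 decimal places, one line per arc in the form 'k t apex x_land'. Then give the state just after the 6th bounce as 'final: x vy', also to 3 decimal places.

Arc 1: start y=13.500, vy=9.260 → t=2.855, apex=17.875, x_land=11.505, impact vy=-18.718
  bounce: vy ← 0.46·18.718 = 8.610
Arc 2: start y=0.000, vy=8.610 → t=1.757, apex=3.782, x_land=18.586, impact vy=-8.610
  bounce: vy ← 0.46·8.610 = 3.961
Arc 3: start y=0.000, vy=3.961 → t=0.808, apex=0.800, x_land=21.844, impact vy=-3.961
  bounce: vy ← 0.46·3.961 = 1.822
Arc 4: start y=0.000, vy=1.822 → t=0.372, apex=0.169, x_land=23.342, impact vy=-1.822
  bounce: vy ← 0.46·1.822 = 0.838
Arc 5: start y=0.000, vy=0.838 → t=0.171, apex=0.036, x_land=24.032, impact vy=-0.838
  bounce: vy ← 0.46·0.838 = 0.386
Arc 6: start y=0.000, vy=0.386 → t=0.079, apex=0.008, x_land=24.349, impact vy=-0.386
  bounce: vy ← 0.46·0.386 = 0.177

1 2.855 17.875 11.505
2 1.757 3.782 18.586
3 0.808 0.800 21.844
4 0.372 0.169 23.342
5 0.171 0.036 24.032
6 0.079 0.008 24.349
final: 24.349 0.177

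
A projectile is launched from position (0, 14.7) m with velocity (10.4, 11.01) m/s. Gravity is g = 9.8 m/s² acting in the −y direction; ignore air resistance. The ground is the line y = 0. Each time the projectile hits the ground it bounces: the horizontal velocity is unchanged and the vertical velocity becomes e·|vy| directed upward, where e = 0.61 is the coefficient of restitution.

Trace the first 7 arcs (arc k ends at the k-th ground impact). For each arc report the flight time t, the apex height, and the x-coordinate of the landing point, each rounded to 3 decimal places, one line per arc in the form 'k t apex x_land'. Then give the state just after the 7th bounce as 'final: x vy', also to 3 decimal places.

Arc 1: start y=14.700, vy=11.010 → t=3.188, apex=20.885, x_land=33.155, impact vy=-20.232
  bounce: vy ← 0.61·20.232 = 12.342
Arc 2: start y=0.000, vy=12.342 → t=2.519, apex=7.771, x_land=59.349, impact vy=-12.342
  bounce: vy ← 0.61·12.342 = 7.528
Arc 3: start y=0.000, vy=7.528 → t=1.536, apex=2.892, x_land=75.328, impact vy=-7.528
  bounce: vy ← 0.61·7.528 = 4.592
Arc 4: start y=0.000, vy=4.592 → t=0.937, apex=1.076, x_land=85.075, impact vy=-4.592
  bounce: vy ← 0.61·4.592 = 2.801
Arc 5: start y=0.000, vy=2.801 → t=0.572, apex=0.400, x_land=91.021, impact vy=-2.801
  bounce: vy ← 0.61·2.801 = 1.709
Arc 6: start y=0.000, vy=1.709 → t=0.349, apex=0.149, x_land=94.647, impact vy=-1.709
  bounce: vy ← 0.61·1.709 = 1.042
Arc 7: start y=0.000, vy=1.042 → t=0.213, apex=0.055, x_land=96.860, impact vy=-1.042
  bounce: vy ← 0.61·1.042 = 0.636

1 3.188 20.885 33.155
2 2.519 7.771 59.349
3 1.536 2.892 75.328
4 0.937 1.076 85.075
5 0.572 0.400 91.021
6 0.349 0.149 94.647
7 0.213 0.055 96.860
final: 96.860 0.636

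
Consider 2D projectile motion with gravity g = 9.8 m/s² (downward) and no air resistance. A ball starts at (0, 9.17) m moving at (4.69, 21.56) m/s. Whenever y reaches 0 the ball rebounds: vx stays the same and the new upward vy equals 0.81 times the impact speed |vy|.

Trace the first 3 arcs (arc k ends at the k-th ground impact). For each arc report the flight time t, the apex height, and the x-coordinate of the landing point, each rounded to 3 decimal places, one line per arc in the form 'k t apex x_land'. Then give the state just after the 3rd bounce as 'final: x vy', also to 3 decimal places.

Arc 1: start y=9.170, vy=21.560 → t=4.791, apex=32.886, x_land=22.468, impact vy=-25.388
  bounce: vy ← 0.81·25.388 = 20.565
Arc 2: start y=0.000, vy=20.565 → t=4.197, apex=21.577, x_land=42.151, impact vy=-20.565
  bounce: vy ← 0.81·20.565 = 16.657
Arc 3: start y=0.000, vy=16.657 → t=3.399, apex=14.156, x_land=58.095, impact vy=-16.657
  bounce: vy ← 0.81·16.657 = 13.492

1 4.791 32.886 22.468
2 4.197 21.577 42.151
3 3.399 14.156 58.095
final: 58.095 13.492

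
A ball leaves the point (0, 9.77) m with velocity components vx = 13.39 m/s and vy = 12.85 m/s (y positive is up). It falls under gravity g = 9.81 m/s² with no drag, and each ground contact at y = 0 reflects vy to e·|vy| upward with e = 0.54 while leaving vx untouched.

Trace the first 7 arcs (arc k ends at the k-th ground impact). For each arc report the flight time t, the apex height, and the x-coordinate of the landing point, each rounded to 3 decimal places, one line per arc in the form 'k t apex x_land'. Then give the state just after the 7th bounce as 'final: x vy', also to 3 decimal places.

Arc 1: start y=9.770, vy=12.850 → t=3.235, apex=18.186, x_land=43.322, impact vy=-18.889
  bounce: vy ← 0.54·18.889 = 10.200
Arc 2: start y=0.000, vy=10.200 → t=2.080, apex=5.303, x_land=71.168, impact vy=-10.200
  bounce: vy ← 0.54·10.200 = 5.508
Arc 3: start y=0.000, vy=5.508 → t=1.123, apex=1.546, x_land=86.204, impact vy=-5.508
  bounce: vy ← 0.54·5.508 = 2.974
Arc 4: start y=0.000, vy=2.974 → t=0.606, apex=0.451, x_land=94.324, impact vy=-2.974
  bounce: vy ← 0.54·2.974 = 1.606
Arc 5: start y=0.000, vy=1.606 → t=0.327, apex=0.131, x_land=98.709, impact vy=-1.606
  bounce: vy ← 0.54·1.606 = 0.867
Arc 6: start y=0.000, vy=0.867 → t=0.177, apex=0.038, x_land=101.076, impact vy=-0.867
  bounce: vy ← 0.54·0.867 = 0.468
Arc 7: start y=0.000, vy=0.468 → t=0.095, apex=0.011, x_land=102.355, impact vy=-0.468
  bounce: vy ← 0.54·0.468 = 0.253

1 3.235 18.186 43.322
2 2.080 5.303 71.168
3 1.123 1.546 86.204
4 0.606 0.451 94.324
5 0.327 0.131 98.709
6 0.177 0.038 101.076
7 0.095 0.011 102.355
final: 102.355 0.253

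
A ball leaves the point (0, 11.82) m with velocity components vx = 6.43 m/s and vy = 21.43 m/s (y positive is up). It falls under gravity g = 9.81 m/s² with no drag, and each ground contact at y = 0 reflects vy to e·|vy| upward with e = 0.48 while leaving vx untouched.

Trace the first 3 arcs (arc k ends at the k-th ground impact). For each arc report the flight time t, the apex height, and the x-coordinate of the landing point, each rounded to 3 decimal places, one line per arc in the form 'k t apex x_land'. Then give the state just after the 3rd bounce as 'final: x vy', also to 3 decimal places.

Arc 1: start y=11.820, vy=21.430 → t=4.864, apex=35.227, x_land=31.278, impact vy=-26.290
  bounce: vy ← 0.48·26.290 = 12.619
Arc 2: start y=0.000, vy=12.619 → t=2.573, apex=8.116, x_land=47.821, impact vy=-12.619
  bounce: vy ← 0.48·12.619 = 6.057
Arc 3: start y=0.000, vy=6.057 → t=1.235, apex=1.870, x_land=55.761, impact vy=-6.057
  bounce: vy ← 0.48·6.057 = 2.907

1 4.864 35.227 31.278
2 2.573 8.116 47.821
3 1.235 1.870 55.761
final: 55.761 2.907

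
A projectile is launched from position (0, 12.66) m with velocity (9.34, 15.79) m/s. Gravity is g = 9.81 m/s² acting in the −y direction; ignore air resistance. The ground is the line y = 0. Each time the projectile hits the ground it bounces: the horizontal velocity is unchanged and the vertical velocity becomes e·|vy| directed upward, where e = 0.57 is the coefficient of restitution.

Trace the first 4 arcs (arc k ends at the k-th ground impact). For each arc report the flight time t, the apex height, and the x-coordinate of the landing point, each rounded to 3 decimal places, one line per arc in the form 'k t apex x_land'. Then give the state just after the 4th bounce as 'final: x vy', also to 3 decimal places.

Arc 1: start y=12.660, vy=15.790 → t=3.884, apex=25.368, x_land=36.274, impact vy=-22.309
  bounce: vy ← 0.57·22.309 = 12.716
Arc 2: start y=0.000, vy=12.716 → t=2.593, apex=8.242, x_land=60.488, impact vy=-12.716
  bounce: vy ← 0.57·12.716 = 7.248
Arc 3: start y=0.000, vy=7.248 → t=1.478, apex=2.678, x_land=74.291, impact vy=-7.248
  bounce: vy ← 0.57·7.248 = 4.132
Arc 4: start y=0.000, vy=4.132 → t=0.842, apex=0.870, x_land=82.158, impact vy=-4.132
  bounce: vy ← 0.57·4.132 = 2.355

1 3.884 25.368 36.274
2 2.593 8.242 60.488
3 1.478 2.678 74.291
4 0.842 0.870 82.158
final: 82.158 2.355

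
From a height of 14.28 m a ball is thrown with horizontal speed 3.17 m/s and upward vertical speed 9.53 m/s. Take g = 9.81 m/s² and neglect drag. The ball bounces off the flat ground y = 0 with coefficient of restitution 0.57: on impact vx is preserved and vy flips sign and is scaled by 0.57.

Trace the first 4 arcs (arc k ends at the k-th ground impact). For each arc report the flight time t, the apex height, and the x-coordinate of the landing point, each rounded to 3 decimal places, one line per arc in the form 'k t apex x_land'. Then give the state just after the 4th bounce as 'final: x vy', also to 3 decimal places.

Arc 1: start y=14.280, vy=9.530 → t=2.935, apex=18.909, x_land=9.304, impact vy=-19.261
  bounce: vy ← 0.57·19.261 = 10.979
Arc 2: start y=0.000, vy=10.979 → t=2.238, apex=6.144, x_land=16.399, impact vy=-10.979
  bounce: vy ← 0.57·10.979 = 6.258
Arc 3: start y=0.000, vy=6.258 → t=1.276, apex=1.996, x_land=20.443, impact vy=-6.258
  bounce: vy ← 0.57·6.258 = 3.567
Arc 4: start y=0.000, vy=3.567 → t=0.727, apex=0.649, x_land=22.749, impact vy=-3.567
  bounce: vy ← 0.57·3.567 = 2.033

1 2.935 18.909 9.304
2 2.238 6.144 16.399
3 1.276 1.996 20.443
4 0.727 0.649 22.749
final: 22.749 2.033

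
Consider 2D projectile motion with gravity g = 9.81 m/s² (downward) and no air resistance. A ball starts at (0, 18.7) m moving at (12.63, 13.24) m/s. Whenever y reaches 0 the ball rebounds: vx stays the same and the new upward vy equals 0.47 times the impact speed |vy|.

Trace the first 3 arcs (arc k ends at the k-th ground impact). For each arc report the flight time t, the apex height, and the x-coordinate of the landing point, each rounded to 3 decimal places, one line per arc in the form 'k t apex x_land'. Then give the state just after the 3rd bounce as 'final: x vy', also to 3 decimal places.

1 3.723 27.635 47.025
2 2.231 6.104 75.204
3 1.049 1.348 88.449
final: 88.449 2.418

Arc 1: start y=18.700, vy=13.240 → t=3.723, apex=27.635, x_land=47.025, impact vy=-23.285
  bounce: vy ← 0.47·23.285 = 10.944
Arc 2: start y=0.000, vy=10.944 → t=2.231, apex=6.104, x_land=75.204, impact vy=-10.944
  bounce: vy ← 0.47·10.944 = 5.144
Arc 3: start y=0.000, vy=5.144 → t=1.049, apex=1.348, x_land=88.449, impact vy=-5.144
  bounce: vy ← 0.47·5.144 = 2.418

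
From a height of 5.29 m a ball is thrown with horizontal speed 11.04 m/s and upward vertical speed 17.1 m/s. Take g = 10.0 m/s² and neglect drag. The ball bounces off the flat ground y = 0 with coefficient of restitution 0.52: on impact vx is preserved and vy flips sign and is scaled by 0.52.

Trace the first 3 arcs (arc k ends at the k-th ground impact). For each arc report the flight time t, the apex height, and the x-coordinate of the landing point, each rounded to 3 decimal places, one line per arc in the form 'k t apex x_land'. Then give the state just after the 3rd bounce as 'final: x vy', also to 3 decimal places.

Arc 1: start y=5.290, vy=17.100 → t=3.706, apex=19.911, x_land=40.909, impact vy=-19.955
  bounce: vy ← 0.52·19.955 = 10.377
Arc 2: start y=0.000, vy=10.377 → t=2.075, apex=5.384, x_land=63.821, impact vy=-10.377
  bounce: vy ← 0.52·10.377 = 5.396
Arc 3: start y=0.000, vy=5.396 → t=1.079, apex=1.456, x_land=75.735, impact vy=-5.396
  bounce: vy ← 0.52·5.396 = 2.806

1 3.706 19.911 40.909
2 2.075 5.384 63.821
3 1.079 1.456 75.735
final: 75.735 2.806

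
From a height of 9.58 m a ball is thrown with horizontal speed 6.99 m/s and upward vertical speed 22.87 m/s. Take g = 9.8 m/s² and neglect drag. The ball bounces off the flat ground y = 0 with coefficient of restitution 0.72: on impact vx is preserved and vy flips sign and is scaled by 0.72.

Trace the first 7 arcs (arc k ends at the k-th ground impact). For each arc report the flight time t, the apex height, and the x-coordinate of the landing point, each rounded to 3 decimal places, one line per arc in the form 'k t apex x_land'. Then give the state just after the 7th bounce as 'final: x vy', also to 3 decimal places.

Arc 1: start y=9.580, vy=22.870 → t=5.054, apex=36.266, x_land=35.329, impact vy=-26.661
  bounce: vy ← 0.72·26.661 = 19.196
Arc 2: start y=0.000, vy=19.196 → t=3.918, apex=18.800, x_land=62.712, impact vy=-19.196
  bounce: vy ← 0.72·19.196 = 13.821
Arc 3: start y=0.000, vy=13.821 → t=2.821, apex=9.746, x_land=82.428, impact vy=-13.821
  bounce: vy ← 0.72·13.821 = 9.951
Arc 4: start y=0.000, vy=9.951 → t=2.031, apex=5.052, x_land=96.624, impact vy=-9.951
  bounce: vy ← 0.72·9.951 = 7.165
Arc 5: start y=0.000, vy=7.165 → t=1.462, apex=2.619, x_land=106.845, impact vy=-7.165
  bounce: vy ← 0.72·7.165 = 5.159
Arc 6: start y=0.000, vy=5.159 → t=1.053, apex=1.358, x_land=114.204, impact vy=-5.159
  bounce: vy ← 0.72·5.159 = 3.714
Arc 7: start y=0.000, vy=3.714 → t=0.758, apex=0.704, x_land=119.502, impact vy=-3.714
  bounce: vy ← 0.72·3.714 = 2.674

1 5.054 36.266 35.329
2 3.918 18.800 62.712
3 2.821 9.746 82.428
4 2.031 5.052 96.624
5 1.462 2.619 106.845
6 1.053 1.358 114.204
7 0.758 0.704 119.502
final: 119.502 2.674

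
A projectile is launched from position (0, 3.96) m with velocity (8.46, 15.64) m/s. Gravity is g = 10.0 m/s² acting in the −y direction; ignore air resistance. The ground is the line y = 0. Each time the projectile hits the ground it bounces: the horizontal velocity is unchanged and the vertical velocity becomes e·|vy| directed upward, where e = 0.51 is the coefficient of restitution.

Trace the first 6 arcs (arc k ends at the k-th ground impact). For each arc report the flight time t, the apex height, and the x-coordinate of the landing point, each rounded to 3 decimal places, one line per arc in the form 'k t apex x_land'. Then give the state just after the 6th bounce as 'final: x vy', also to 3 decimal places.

Arc 1: start y=3.960, vy=15.640 → t=3.363, apex=16.190, x_land=28.455, impact vy=-17.995
  bounce: vy ← 0.51·17.995 = 9.177
Arc 2: start y=0.000, vy=9.177 → t=1.835, apex=4.211, x_land=43.983, impact vy=-9.177
  bounce: vy ← 0.51·9.177 = 4.680
Arc 3: start y=0.000, vy=4.680 → t=0.936, apex=1.095, x_land=51.902, impact vy=-4.680
  bounce: vy ← 0.51·4.680 = 2.387
Arc 4: start y=0.000, vy=2.387 → t=0.477, apex=0.285, x_land=55.941, impact vy=-2.387
  bounce: vy ← 0.51·2.387 = 1.217
Arc 5: start y=0.000, vy=1.217 → t=0.243, apex=0.074, x_land=58.001, impact vy=-1.217
  bounce: vy ← 0.51·1.217 = 0.621
Arc 6: start y=0.000, vy=0.621 → t=0.124, apex=0.019, x_land=59.051, impact vy=-0.621
  bounce: vy ← 0.51·0.621 = 0.317

1 3.363 16.190 28.455
2 1.835 4.211 43.983
3 0.936 1.095 51.902
4 0.477 0.285 55.941
5 0.243 0.074 58.001
6 0.124 0.019 59.051
final: 59.051 0.317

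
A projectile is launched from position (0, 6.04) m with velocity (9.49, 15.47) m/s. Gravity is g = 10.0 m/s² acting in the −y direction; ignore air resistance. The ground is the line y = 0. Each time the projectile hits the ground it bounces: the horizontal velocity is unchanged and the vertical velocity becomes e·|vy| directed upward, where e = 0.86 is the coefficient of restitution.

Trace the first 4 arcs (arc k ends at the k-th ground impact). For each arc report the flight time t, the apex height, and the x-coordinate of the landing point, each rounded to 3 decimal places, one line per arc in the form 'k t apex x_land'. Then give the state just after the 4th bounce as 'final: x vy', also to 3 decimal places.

1 3.445 18.006 32.690
2 3.264 13.317 63.666
3 2.807 9.849 90.305
4 2.414 7.285 113.214
final: 113.214 10.380

Arc 1: start y=6.040, vy=15.470 → t=3.445, apex=18.006, x_land=32.690, impact vy=-18.977
  bounce: vy ← 0.86·18.977 = 16.320
Arc 2: start y=0.000, vy=16.320 → t=3.264, apex=13.317, x_land=63.666, impact vy=-16.320
  bounce: vy ← 0.86·16.320 = 14.035
Arc 3: start y=0.000, vy=14.035 → t=2.807, apex=9.849, x_land=90.305, impact vy=-14.035
  bounce: vy ← 0.86·14.035 = 12.070
Arc 4: start y=0.000, vy=12.070 → t=2.414, apex=7.285, x_land=113.214, impact vy=-12.070
  bounce: vy ← 0.86·12.070 = 10.380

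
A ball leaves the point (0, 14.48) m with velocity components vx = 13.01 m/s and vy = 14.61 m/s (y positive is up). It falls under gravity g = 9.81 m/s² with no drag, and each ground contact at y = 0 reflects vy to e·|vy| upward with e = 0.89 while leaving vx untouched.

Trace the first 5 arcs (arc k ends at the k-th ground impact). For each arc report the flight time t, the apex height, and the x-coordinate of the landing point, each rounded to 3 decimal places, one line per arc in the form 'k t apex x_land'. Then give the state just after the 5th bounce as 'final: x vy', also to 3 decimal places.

Arc 1: start y=14.480, vy=14.610 → t=3.763, apex=25.359, x_land=48.958, impact vy=-22.306
  bounce: vy ← 0.89·22.306 = 19.852
Arc 2: start y=0.000, vy=19.852 → t=4.047, apex=20.087, x_land=101.614, impact vy=-19.852
  bounce: vy ← 0.89·19.852 = 17.668
Arc 3: start y=0.000, vy=17.668 → t=3.602, apex=15.911, x_land=148.477, impact vy=-17.668
  bounce: vy ← 0.89·17.668 = 15.725
Arc 4: start y=0.000, vy=15.725 → t=3.206, apex=12.603, x_land=190.186, impact vy=-15.725
  bounce: vy ← 0.89·15.725 = 13.995
Arc 5: start y=0.000, vy=13.995 → t=2.853, apex=9.983, x_land=227.307, impact vy=-13.995
  bounce: vy ← 0.89·13.995 = 12.456

1 3.763 25.359 48.958
2 4.047 20.087 101.614
3 3.602 15.911 148.477
4 3.206 12.603 190.186
5 2.853 9.983 227.307
final: 227.307 12.456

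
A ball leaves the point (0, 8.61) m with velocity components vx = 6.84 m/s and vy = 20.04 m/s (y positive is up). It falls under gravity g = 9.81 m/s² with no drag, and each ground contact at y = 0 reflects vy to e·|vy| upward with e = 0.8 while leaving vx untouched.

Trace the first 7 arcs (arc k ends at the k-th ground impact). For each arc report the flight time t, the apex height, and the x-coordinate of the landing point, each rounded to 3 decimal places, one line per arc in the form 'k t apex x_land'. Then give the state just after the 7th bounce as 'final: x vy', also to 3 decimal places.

Arc 1: start y=8.610, vy=20.040 → t=4.478, apex=29.079, x_land=30.627, impact vy=-23.886
  bounce: vy ← 0.8·23.886 = 19.109
Arc 2: start y=0.000, vy=19.109 → t=3.896, apex=18.611, x_land=57.274, impact vy=-19.109
  bounce: vy ← 0.8·19.109 = 15.287
Arc 3: start y=0.000, vy=15.287 → t=3.117, apex=11.911, x_land=78.592, impact vy=-15.287
  bounce: vy ← 0.8·15.287 = 12.230
Arc 4: start y=0.000, vy=12.230 → t=2.493, apex=7.623, x_land=95.646, impact vy=-12.230
  bounce: vy ← 0.8·12.230 = 9.784
Arc 5: start y=0.000, vy=9.784 → t=1.995, apex=4.879, x_land=109.289, impact vy=-9.784
  bounce: vy ← 0.8·9.784 = 7.827
Arc 6: start y=0.000, vy=7.827 → t=1.596, apex=3.122, x_land=120.203, impact vy=-7.827
  bounce: vy ← 0.8·7.827 = 6.262
Arc 7: start y=0.000, vy=6.262 → t=1.277, apex=1.998, x_land=128.935, impact vy=-6.262
  bounce: vy ← 0.8·6.262 = 5.009

1 4.478 29.079 30.627
2 3.896 18.611 57.274
3 3.117 11.911 78.592
4 2.493 7.623 95.646
5 1.995 4.879 109.289
6 1.596 3.122 120.203
7 1.277 1.998 128.935
final: 128.935 5.009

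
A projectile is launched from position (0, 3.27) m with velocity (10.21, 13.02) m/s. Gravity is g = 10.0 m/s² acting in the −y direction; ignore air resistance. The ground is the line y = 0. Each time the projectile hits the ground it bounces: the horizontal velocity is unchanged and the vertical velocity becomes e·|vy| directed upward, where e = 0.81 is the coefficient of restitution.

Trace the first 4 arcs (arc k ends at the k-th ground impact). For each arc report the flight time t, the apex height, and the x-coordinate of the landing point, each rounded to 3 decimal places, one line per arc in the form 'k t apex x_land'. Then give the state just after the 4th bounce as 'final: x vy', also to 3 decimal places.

1 2.835 11.746 28.942
2 2.483 7.707 54.294
3 2.011 5.056 74.828
4 1.629 3.317 91.461
final: 91.461 6.598

Arc 1: start y=3.270, vy=13.020 → t=2.835, apex=11.746, x_land=28.942, impact vy=-15.327
  bounce: vy ← 0.81·15.327 = 12.415
Arc 2: start y=0.000, vy=12.415 → t=2.483, apex=7.707, x_land=54.294, impact vy=-12.415
  bounce: vy ← 0.81·12.415 = 10.056
Arc 3: start y=0.000, vy=10.056 → t=2.011, apex=5.056, x_land=74.828, impact vy=-10.056
  bounce: vy ← 0.81·10.056 = 8.145
Arc 4: start y=0.000, vy=8.145 → t=1.629, apex=3.317, x_land=91.461, impact vy=-8.145
  bounce: vy ← 0.81·8.145 = 6.598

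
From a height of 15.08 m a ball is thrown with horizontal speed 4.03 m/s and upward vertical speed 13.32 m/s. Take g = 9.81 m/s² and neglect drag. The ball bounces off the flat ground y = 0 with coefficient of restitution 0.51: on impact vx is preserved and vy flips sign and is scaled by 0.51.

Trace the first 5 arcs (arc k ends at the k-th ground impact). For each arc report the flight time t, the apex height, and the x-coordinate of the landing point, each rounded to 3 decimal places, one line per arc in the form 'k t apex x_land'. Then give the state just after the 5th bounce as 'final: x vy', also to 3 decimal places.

Arc 1: start y=15.080, vy=13.320 → t=3.575, apex=24.123, x_land=14.409, impact vy=-21.755
  bounce: vy ← 0.51·21.755 = 11.095
Arc 2: start y=0.000, vy=11.095 → t=2.262, apex=6.274, x_land=23.525, impact vy=-11.095
  bounce: vy ← 0.51·11.095 = 5.659
Arc 3: start y=0.000, vy=5.659 → t=1.154, apex=1.632, x_land=28.174, impact vy=-5.659
  bounce: vy ← 0.51·5.659 = 2.886
Arc 4: start y=0.000, vy=2.886 → t=0.588, apex=0.424, x_land=30.545, impact vy=-2.886
  bounce: vy ← 0.51·2.886 = 1.472
Arc 5: start y=0.000, vy=1.472 → t=0.300, apex=0.110, x_land=31.754, impact vy=-1.472
  bounce: vy ← 0.51·1.472 = 0.751

1 3.575 24.123 14.409
2 2.262 6.274 23.525
3 1.154 1.632 28.174
4 0.588 0.424 30.545
5 0.300 0.110 31.754
final: 31.754 0.751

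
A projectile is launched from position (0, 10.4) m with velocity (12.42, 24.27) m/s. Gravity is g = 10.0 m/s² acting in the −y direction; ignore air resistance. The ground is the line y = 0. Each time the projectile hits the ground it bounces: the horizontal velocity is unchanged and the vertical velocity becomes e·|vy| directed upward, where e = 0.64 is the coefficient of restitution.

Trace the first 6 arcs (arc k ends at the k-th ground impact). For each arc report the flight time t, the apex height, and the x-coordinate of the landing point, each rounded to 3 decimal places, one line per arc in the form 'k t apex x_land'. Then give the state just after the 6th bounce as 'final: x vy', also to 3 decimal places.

Arc 1: start y=10.400, vy=24.270 → t=5.250, apex=39.852, x_land=65.207, impact vy=-28.232
  bounce: vy ← 0.64·28.232 = 18.068
Arc 2: start y=0.000, vy=18.068 → t=3.614, apex=16.323, x_land=110.089, impact vy=-18.068
  bounce: vy ← 0.64·18.068 = 11.564
Arc 3: start y=0.000, vy=11.564 → t=2.313, apex=6.686, x_land=138.813, impact vy=-11.564
  bounce: vy ← 0.64·11.564 = 7.401
Arc 4: start y=0.000, vy=7.401 → t=1.480, apex=2.739, x_land=157.197, impact vy=-7.401
  bounce: vy ← 0.64·7.401 = 4.737
Arc 5: start y=0.000, vy=4.737 → t=0.947, apex=1.122, x_land=168.962, impact vy=-4.737
  bounce: vy ← 0.64·4.737 = 3.031
Arc 6: start y=0.000, vy=3.031 → t=0.606, apex=0.459, x_land=176.492, impact vy=-3.031
  bounce: vy ← 0.64·3.031 = 1.940

1 5.250 39.852 65.207
2 3.614 16.323 110.089
3 2.313 6.686 138.813
4 1.480 2.739 157.197
5 0.947 1.122 168.962
6 0.606 0.459 176.492
final: 176.492 1.940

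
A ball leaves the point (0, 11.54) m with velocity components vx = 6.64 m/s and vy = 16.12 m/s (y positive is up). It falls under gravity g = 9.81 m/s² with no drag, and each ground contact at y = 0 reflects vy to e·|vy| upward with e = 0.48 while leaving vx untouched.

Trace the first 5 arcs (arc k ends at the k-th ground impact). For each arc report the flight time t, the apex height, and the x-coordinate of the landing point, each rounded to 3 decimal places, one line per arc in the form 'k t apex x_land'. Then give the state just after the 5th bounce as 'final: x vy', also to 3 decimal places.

Arc 1: start y=11.540, vy=16.120 → t=3.891, apex=24.784, x_land=25.837, impact vy=-22.052
  bounce: vy ← 0.48·22.052 = 10.585
Arc 2: start y=0.000, vy=10.585 → t=2.158, apex=5.710, x_land=40.166, impact vy=-10.585
  bounce: vy ← 0.48·10.585 = 5.081
Arc 3: start y=0.000, vy=5.081 → t=1.036, apex=1.316, x_land=47.043, impact vy=-5.081
  bounce: vy ← 0.48·5.081 = 2.439
Arc 4: start y=0.000, vy=2.439 → t=0.497, apex=0.303, x_land=50.345, impact vy=-2.439
  bounce: vy ← 0.48·2.439 = 1.171
Arc 5: start y=0.000, vy=1.171 → t=0.239, apex=0.070, x_land=51.929, impact vy=-1.171
  bounce: vy ← 0.48·1.171 = 0.562

1 3.891 24.784 25.837
2 2.158 5.710 40.166
3 1.036 1.316 47.043
4 0.497 0.303 50.345
5 0.239 0.070 51.929
final: 51.929 0.562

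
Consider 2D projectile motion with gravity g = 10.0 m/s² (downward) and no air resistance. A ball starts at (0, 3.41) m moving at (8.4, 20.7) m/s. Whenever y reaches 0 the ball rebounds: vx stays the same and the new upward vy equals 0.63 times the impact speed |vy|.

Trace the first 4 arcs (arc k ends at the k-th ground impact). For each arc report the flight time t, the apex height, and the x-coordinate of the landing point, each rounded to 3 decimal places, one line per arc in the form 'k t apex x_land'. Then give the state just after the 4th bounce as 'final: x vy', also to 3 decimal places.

Arc 1: start y=3.410, vy=20.700 → t=4.299, apex=24.834, x_land=36.109, impact vy=-22.287
  bounce: vy ← 0.63·22.287 = 14.041
Arc 2: start y=0.000, vy=14.041 → t=2.808, apex=9.857, x_land=59.697, impact vy=-14.041
  bounce: vy ← 0.63·14.041 = 8.846
Arc 3: start y=0.000, vy=8.846 → t=1.769, apex=3.912, x_land=74.557, impact vy=-8.846
  bounce: vy ← 0.63·8.846 = 5.573
Arc 4: start y=0.000, vy=5.573 → t=1.115, apex=1.553, x_land=83.919, impact vy=-5.573
  bounce: vy ← 0.63·5.573 = 3.511

1 4.299 24.834 36.109
2 2.808 9.857 59.697
3 1.769 3.912 74.557
4 1.115 1.553 83.919
final: 83.919 3.511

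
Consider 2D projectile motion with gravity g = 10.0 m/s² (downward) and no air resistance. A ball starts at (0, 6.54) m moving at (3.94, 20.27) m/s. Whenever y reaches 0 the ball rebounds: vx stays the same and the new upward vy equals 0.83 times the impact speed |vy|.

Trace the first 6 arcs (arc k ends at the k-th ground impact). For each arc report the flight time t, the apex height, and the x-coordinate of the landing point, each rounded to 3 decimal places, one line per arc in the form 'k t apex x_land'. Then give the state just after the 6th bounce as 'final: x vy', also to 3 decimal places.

1 4.354 27.084 17.156
2 3.863 18.658 32.378
3 3.207 12.853 45.013
4 2.662 8.855 55.499
5 2.209 6.100 64.203
6 1.834 4.202 71.427
final: 71.427 7.609

Arc 1: start y=6.540, vy=20.270 → t=4.354, apex=27.084, x_land=17.156, impact vy=-23.274
  bounce: vy ← 0.83·23.274 = 19.317
Arc 2: start y=0.000, vy=19.317 → t=3.863, apex=18.658, x_land=32.378, impact vy=-19.317
  bounce: vy ← 0.83·19.317 = 16.033
Arc 3: start y=0.000, vy=16.033 → t=3.207, apex=12.853, x_land=45.013, impact vy=-16.033
  bounce: vy ← 0.83·16.033 = 13.308
Arc 4: start y=0.000, vy=13.308 → t=2.662, apex=8.855, x_land=55.499, impact vy=-13.308
  bounce: vy ← 0.83·13.308 = 11.045
Arc 5: start y=0.000, vy=11.045 → t=2.209, apex=6.100, x_land=64.203, impact vy=-11.045
  bounce: vy ← 0.83·11.045 = 9.168
Arc 6: start y=0.000, vy=9.168 → t=1.834, apex=4.202, x_land=71.427, impact vy=-9.168
  bounce: vy ← 0.83·9.168 = 7.609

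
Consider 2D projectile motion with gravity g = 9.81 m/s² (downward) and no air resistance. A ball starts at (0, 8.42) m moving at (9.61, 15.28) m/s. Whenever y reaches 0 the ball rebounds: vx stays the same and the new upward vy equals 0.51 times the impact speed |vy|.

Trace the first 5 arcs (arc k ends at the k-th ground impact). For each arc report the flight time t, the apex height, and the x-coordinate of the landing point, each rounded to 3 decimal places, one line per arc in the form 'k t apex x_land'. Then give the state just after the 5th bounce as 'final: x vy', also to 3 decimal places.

1 3.593 20.320 34.528
2 2.076 5.285 54.479
3 1.059 1.375 64.654
4 0.540 0.358 69.844
5 0.275 0.093 72.490
final: 72.490 0.689

Arc 1: start y=8.420, vy=15.280 → t=3.593, apex=20.320, x_land=34.528, impact vy=-19.967
  bounce: vy ← 0.51·19.967 = 10.183
Arc 2: start y=0.000, vy=10.183 → t=2.076, apex=5.285, x_land=54.479, impact vy=-10.183
  bounce: vy ← 0.51·10.183 = 5.193
Arc 3: start y=0.000, vy=5.193 → t=1.059, apex=1.375, x_land=64.654, impact vy=-5.193
  bounce: vy ← 0.51·5.193 = 2.649
Arc 4: start y=0.000, vy=2.649 → t=0.540, apex=0.358, x_land=69.844, impact vy=-2.649
  bounce: vy ← 0.51·2.649 = 1.351
Arc 5: start y=0.000, vy=1.351 → t=0.275, apex=0.093, x_land=72.490, impact vy=-1.351
  bounce: vy ← 0.51·1.351 = 0.689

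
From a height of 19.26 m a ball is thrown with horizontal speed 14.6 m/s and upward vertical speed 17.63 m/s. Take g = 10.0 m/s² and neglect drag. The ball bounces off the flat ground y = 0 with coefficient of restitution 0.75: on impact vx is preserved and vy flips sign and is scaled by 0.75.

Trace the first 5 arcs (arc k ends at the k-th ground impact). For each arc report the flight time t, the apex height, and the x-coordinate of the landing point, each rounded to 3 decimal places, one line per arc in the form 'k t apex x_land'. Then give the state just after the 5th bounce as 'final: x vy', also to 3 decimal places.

Arc 1: start y=19.260, vy=17.630 → t=4.401, apex=34.801, x_land=64.258, impact vy=-26.382
  bounce: vy ← 0.75·26.382 = 19.787
Arc 2: start y=0.000, vy=19.787 → t=3.957, apex=19.575, x_land=122.035, impact vy=-19.787
  bounce: vy ← 0.75·19.787 = 14.840
Arc 3: start y=0.000, vy=14.840 → t=2.968, apex=11.011, x_land=165.367, impact vy=-14.840
  bounce: vy ← 0.75·14.840 = 11.130
Arc 4: start y=0.000, vy=11.130 → t=2.226, apex=6.194, x_land=197.867, impact vy=-11.130
  bounce: vy ← 0.75·11.130 = 8.347
Arc 5: start y=0.000, vy=8.347 → t=1.669, apex=3.484, x_land=222.241, impact vy=-8.347
  bounce: vy ← 0.75·8.347 = 6.261

1 4.401 34.801 64.258
2 3.957 19.575 122.035
3 2.968 11.011 165.367
4 2.226 6.194 197.867
5 1.669 3.484 222.241
final: 222.241 6.261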